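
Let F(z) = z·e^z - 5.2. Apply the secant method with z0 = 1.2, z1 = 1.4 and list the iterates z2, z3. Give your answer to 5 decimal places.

F(1.2) = -1.2158597, F(1.4) = 0.4772800
z2 = 1.4000000 − 0.4772800·(1.4000000 − 1.2000000) / (0.4772800 − (-1.2158597)) = 1.4000000 − (0.0954560)/(1.6931396) = 1.3436219
F(1.3436219) = -0.0500305
z3 = 1.3436219 − (-0.0500305)·(1.3436219 − 1.4000000) / (-0.0500305 − 0.4772800) = 1.3436219 − (0.0028206)/(-0.5273105) = 1.3489710

1.34362, 1.34897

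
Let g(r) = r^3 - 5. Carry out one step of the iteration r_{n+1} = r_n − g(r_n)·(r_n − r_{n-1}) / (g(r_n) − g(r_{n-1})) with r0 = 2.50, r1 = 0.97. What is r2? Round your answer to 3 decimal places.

1.395

g(2.50) = 10.62500, g(0.97) = -4.08733
r2 = 0.97000 − (-4.08733)·(0.97000 − 2.50000) / (-4.08733 − 10.62500) = 0.97000 − (6.25361)/(-14.71233) = 1.39506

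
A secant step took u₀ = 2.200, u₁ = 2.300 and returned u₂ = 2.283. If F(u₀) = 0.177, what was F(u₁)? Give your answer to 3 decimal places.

The secant line through (2.200, 0.177) and (2.300, F(u₁)) crosses zero at u₂ = 2.283.
So (2.200, 0.177), (2.300, F(u₁)), (2.283, 0) are collinear:
F(u₁) = 0.177 · (2.300 − 2.283) / (2.200 − 2.283) = 0.177 · (0.01700)/(-0.08300) = -0.03625

-0.036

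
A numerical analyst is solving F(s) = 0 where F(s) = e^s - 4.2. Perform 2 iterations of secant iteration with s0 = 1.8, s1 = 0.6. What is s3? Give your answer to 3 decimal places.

1.514

F(1.8) = 1.84965, F(0.6) = -2.37788
s2 = 0.60000 − (-2.37788)·(0.60000 − 1.80000) / (-2.37788 − 1.84965) = 0.60000 − (2.85346)/(-4.22753) = 1.27497
F(1.27497) = -0.62140
s3 = 1.27497 − (-0.62140)·(1.27497 − 0.60000) / (-0.62140 − (-2.37788)) = 1.27497 − (-0.41943)/(1.75648) = 1.51376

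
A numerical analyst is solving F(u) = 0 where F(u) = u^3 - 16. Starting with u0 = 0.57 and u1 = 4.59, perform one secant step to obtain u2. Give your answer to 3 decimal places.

1.229

F(0.57) = -15.81481, F(4.59) = 80.70258
u2 = 4.59000 − 80.70258·(4.59000 − 0.57000) / (80.70258 − (-15.81481)) = 4.59000 − (324.42437)/(96.51739) = 1.22870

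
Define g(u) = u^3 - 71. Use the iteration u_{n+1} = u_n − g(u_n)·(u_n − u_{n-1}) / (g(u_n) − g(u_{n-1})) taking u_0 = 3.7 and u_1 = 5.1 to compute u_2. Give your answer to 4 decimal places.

g(3.7) = -20.347000, g(5.1) = 61.651000
u_2 = 5.100000 − 61.651000·(5.100000 − 3.700000) / (61.651000 − (-20.347000)) = 5.100000 − (86.311400)/(81.998000) = 4.047396

4.0474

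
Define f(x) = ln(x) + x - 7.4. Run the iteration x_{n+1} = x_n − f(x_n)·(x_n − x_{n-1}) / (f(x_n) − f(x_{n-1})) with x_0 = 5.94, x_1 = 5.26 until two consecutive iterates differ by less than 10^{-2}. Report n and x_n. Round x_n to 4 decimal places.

f(5.94) = 0.321709, f(5.26) = -0.479869
x_2 = 5.260000 − (-0.479869)·(-0.680000)/(-0.801578) = 5.667086;  |Δ| = 0.407086
f(5.667086) = 0.001761
x_3 = 5.667086 − 0.001761·(0.407086)/(0.481630) = 5.665598;  |Δ| = 0.001488
|x_3 − x_2| = 0.001488 < 10^{-2}

n = 3, x_n = 5.6656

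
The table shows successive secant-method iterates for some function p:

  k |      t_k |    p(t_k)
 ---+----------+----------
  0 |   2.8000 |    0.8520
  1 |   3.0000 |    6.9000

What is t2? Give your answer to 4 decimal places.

2.7718

t2 = 3.0000 − 6.9000·(3.0000 − 2.8000) / (6.9000 − 0.8520)
   = 3.0000 − (1.380000)/(6.048000) = 2.771825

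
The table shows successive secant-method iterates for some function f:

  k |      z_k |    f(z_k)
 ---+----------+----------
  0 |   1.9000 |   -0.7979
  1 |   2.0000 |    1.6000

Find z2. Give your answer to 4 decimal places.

z2 = 2.0000 − 1.6000·(2.0000 − 1.9000) / (1.6000 − (-0.7979))
   = 2.0000 − (0.160000)/(2.397900) = 1.933275

1.9333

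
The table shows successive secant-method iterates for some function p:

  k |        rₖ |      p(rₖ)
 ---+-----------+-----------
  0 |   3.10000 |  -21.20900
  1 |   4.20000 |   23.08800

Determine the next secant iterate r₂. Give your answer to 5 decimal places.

r₂ = 4.20000 − 23.08800·(4.20000 − 3.10000) / (23.08800 − (-21.20900))
   = 4.20000 − (25.3968000)/(44.2970000) = 3.6266700

3.62667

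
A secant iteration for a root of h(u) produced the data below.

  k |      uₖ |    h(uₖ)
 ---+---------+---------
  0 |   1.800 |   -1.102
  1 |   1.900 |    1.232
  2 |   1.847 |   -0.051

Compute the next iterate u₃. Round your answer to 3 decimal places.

1.849

u₃ = 1.847 − (-0.051)·(1.847 − 1.900) / (-0.051 − 1.232)
   = 1.847 − (0.00270)/(-1.28300) = 1.84911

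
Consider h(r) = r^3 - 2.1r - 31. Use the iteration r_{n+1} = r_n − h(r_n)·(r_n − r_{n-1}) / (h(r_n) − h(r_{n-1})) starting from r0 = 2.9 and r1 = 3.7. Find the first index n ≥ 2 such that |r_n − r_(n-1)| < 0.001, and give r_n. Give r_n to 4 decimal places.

h(2.9) = -12.701000, h(3.7) = 11.883000
r2 = 3.700000 − 11.883000·(0.800000)/(24.584000) = 3.313309;  |Δ| = 0.386691
h(3.313309) = -1.584373
r3 = 3.313309 − (-1.584373)·(-0.386691)/(-13.467373) = 3.358802;  |Δ| = 0.045492
h(3.358802) = -0.160995
r4 = 3.358802 − (-0.160995)·(0.045492)/(1.423379) = 3.363947;  |Δ| = 0.005146
h(3.363947) = 0.002615
r5 = 3.363947 − 0.002615·(0.005146)/(0.163610) = 3.363865;  |Δ| = 0.000082
|r5 − r4| = 0.000082 < 0.001

n = 5, r_n = 3.3639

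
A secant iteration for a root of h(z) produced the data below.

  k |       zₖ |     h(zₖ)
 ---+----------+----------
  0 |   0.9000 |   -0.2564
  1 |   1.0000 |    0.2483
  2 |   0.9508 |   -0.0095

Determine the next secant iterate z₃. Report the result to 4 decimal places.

z₃ = 0.9508 − (-0.0095)·(0.9508 − 1.0000) / (-0.0095 − 0.2483)
   = 0.9508 − (0.000467)/(-0.257800) = 0.952613

0.9526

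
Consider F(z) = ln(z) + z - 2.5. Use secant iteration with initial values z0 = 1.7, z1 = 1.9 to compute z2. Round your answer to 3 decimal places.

1.873

F(1.7) = -0.26937, F(1.9) = 0.04185
z2 = 1.90000 − 0.04185·(1.90000 − 1.70000) / (0.04185 − (-0.26937)) = 1.90000 − (0.00837)/(0.31123) = 1.87310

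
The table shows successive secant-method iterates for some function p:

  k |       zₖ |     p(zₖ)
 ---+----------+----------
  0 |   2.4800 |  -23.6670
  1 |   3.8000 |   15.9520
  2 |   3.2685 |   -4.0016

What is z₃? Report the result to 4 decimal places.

3.3751

z₃ = 3.2685 − (-4.0016)·(3.2685 − 3.8000) / (-4.0016 − 15.9520)
   = 3.2685 − (2.126850)/(-19.953600) = 3.375090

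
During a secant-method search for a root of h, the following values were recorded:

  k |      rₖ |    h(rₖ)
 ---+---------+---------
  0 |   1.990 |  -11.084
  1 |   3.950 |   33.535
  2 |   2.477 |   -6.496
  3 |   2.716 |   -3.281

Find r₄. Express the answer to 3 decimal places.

r₄ = 2.716 − (-3.281)·(2.716 − 2.477) / (-3.281 − (-6.496))
   = 2.716 − (-0.78416)/(3.21500) = 2.95991

2.960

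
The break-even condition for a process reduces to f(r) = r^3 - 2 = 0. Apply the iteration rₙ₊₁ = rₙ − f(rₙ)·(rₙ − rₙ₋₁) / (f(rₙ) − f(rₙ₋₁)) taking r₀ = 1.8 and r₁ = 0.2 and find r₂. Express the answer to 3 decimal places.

0.747

f(1.8) = 3.83200, f(0.2) = -1.99200
r₂ = 0.20000 − (-1.99200)·(0.20000 − 1.80000) / (-1.99200 − 3.83200) = 0.20000 − (3.18720)/(-5.82400) = 0.74725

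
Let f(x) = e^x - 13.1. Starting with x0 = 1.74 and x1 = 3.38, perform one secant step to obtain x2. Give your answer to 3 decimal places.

2.253

f(1.74) = -7.40266, f(3.38) = 16.27077
x2 = 3.38000 − 16.27077·(3.38000 − 1.74000) / (16.27077 − (-7.40266)) = 3.38000 − (26.68406)/(23.67343) = 2.25283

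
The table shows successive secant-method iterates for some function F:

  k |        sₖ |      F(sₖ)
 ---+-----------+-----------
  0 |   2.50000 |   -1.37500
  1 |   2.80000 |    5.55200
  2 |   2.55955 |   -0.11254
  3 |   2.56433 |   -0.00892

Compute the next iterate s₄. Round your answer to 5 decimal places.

2.56474

s₄ = 2.56433 − (-0.00892)·(2.56433 − 2.55955) / (-0.00892 − (-0.11254))
   = 2.56433 − (-0.0000426)/(0.1036200) = 2.5647415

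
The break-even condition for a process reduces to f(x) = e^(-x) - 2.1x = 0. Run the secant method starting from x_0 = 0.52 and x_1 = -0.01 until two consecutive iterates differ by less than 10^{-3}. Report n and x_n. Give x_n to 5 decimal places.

n = 4, x_n = 0.33921

f(0.52) = -0.4974795, f(-0.01) = 1.0310502
x_2 = -0.0100000 − 1.0310502·(-0.5300000)/(1.5285296) = 0.3475047;  |Δ| = 0.3575047
f(0.3475047) = -0.0233113
x_3 = 0.3475047 − (-0.0233113)·(0.3575047)/(-1.0543615) = 0.3396005;  |Δ| = 0.0079042
f(0.3396005) = -0.0011064
x_4 = 0.3396005 − (-0.0011064)·(-0.0079042)/(0.0222049) = 0.3392067;  |Δ| = 0.0003938
|x_4 − x_3| = 0.0003938 < 10^{-3}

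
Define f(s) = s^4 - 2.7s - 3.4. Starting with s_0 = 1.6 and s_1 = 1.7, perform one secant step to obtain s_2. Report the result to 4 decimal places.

1.6763

f(1.6) = -1.166400, f(1.7) = 0.362100
s_2 = 1.700000 − 0.362100·(1.700000 − 1.600000) / (0.362100 − (-1.166400)) = 1.700000 − (0.036210)/(1.528500) = 1.676310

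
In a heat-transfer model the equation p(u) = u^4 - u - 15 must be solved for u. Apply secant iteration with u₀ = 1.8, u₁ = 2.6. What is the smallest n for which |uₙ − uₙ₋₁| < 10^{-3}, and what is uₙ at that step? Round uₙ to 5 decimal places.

n = 6, uₙ = 2.03148

p(1.8) = -6.3024000, p(2.6) = 28.0976000
u₂ = 2.6000000 − 28.0976000·(0.8000000)/(34.4000000) = 1.9465674;  |Δ| = 0.6534326
p(1.9465674) = -2.5891006
u₃ = 1.9465674 − (-2.5891006)·(-0.6534326)/(-30.6867006) = 2.0016989;  |Δ| = 0.0551315
p(2.0016989) = -0.9472647
u₄ = 2.0016989 − (-0.9472647)·(0.0551315)/(1.6418360) = 2.0335072;  |Δ| = 0.0318083
p(2.0335072) = 0.0659726
u₅ = 2.0335072 − 0.0659726·(0.0318083)/(1.0132373) = 2.0314362;  |Δ| = 0.0020711
p(2.0314362) = -0.0015111
u₆ = 2.0314362 − (-0.0015111)·(-0.0020711)/(-0.0674838) = 2.0314826;  |Δ| = 0.0000464
|u₆ − u₅| = 0.0000464 < 10^{-3}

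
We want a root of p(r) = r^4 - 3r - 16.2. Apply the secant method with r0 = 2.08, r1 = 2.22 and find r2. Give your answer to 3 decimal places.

p(2.08) = -3.72226, p(2.22) = 1.42913
r2 = 2.22000 − 1.42913·(2.22000 − 2.08000) / (1.42913 − (-3.72226)) = 2.22000 − (0.20008)/(5.15139) = 2.18116

2.181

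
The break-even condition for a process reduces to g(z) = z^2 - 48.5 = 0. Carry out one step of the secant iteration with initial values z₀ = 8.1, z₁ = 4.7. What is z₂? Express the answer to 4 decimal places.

g(8.1) = 17.110000, g(4.7) = -26.410000
z₂ = 4.700000 − (-26.410000)·(4.700000 − 8.100000) / (-26.410000 − 17.110000) = 4.700000 − (89.794000)/(-43.520000) = 6.763281

6.7633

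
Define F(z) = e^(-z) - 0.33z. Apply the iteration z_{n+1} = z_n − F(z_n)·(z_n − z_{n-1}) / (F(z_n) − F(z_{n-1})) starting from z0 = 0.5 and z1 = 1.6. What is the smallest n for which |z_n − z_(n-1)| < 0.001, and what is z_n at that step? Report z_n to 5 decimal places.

F(0.5) = 0.4415307, F(1.6) = -0.3261035
z2 = 1.6000000 − (-0.3261035)·(1.1000000)/(-0.7676341) = 1.1327021;  |Δ| = 0.4672979
F(1.1327021) = -0.0516301
z3 = 1.1327021 − (-0.0516301)·(-0.4672979)/(0.2744734) = 1.0448005;  |Δ| = 0.0879016
F(1.0448005) = 0.0069778
z4 = 1.0448005 − 0.0069778·(-0.0879016)/(0.0586079) = 1.0552660;  |Δ| = 0.0104655
F(1.0552660) = -0.0001380
z5 = 1.0552660 − (-0.0001380)·(0.0104655)/(-0.0071158) = 1.0550631;  |Δ| = 0.0002029
|z5 − z4| = 0.0002029 < 0.001

n = 5, z_n = 1.05506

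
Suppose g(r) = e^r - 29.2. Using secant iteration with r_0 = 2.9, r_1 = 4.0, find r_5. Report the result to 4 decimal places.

g(2.9) = -11.025855, g(4.0) = 25.398150
r_2 = 4.000000 − 25.398150·(4.000000 − 2.900000) / (25.398150 − (-11.025855)) = 4.000000 − (27.937965)/(36.424005) = 3.232979
g(3.232979) = -3.844915
r_3 = 3.232979 − (-3.844915)·(3.232979 − 4.000000) / (-3.844915 − 25.398150) = 3.232979 − (2.949129)/(-29.243065) = 3.333828
g(3.333828) = -1.154501
r_4 = 3.333828 − (-1.154501)·(3.333828 − 3.232979) / (-1.154501 − (-3.844915)) = 3.333828 − (-0.116430)/(2.690414) = 3.377104
g(3.377104) = 0.085838
r_5 = 3.377104 − 0.085838·(3.377104 − 3.333828) / (0.085838 − (-1.154501)) = 3.377104 − (0.003715)/(1.240339) = 3.374109

3.3741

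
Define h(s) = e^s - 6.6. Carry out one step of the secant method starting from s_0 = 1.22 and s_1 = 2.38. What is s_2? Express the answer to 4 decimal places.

h(1.22) = -3.212812, h(2.38) = 4.204903
s_2 = 2.380000 − 4.204903·(2.380000 − 1.220000) / (4.204903 − (-3.212812)) = 2.380000 − (4.877687)/(7.417715) = 1.722427

1.7224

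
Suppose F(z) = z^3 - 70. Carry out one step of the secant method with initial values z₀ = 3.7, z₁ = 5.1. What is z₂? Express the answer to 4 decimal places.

F(3.7) = -19.347000, F(5.1) = 62.651000
z₂ = 5.100000 − 62.651000·(5.100000 − 3.700000) / (62.651000 − (-19.347000)) = 5.100000 − (87.711400)/(81.998000) = 4.030323

4.0303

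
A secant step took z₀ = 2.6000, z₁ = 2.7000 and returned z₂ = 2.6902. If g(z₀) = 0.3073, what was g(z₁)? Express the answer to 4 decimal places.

The secant line through (2.6000, 0.3073) and (2.7000, g(z₁)) crosses zero at z₂ = 2.6902.
So (2.6000, 0.3073), (2.7000, g(z₁)), (2.6902, 0) are collinear:
g(z₁) = 0.3073 · (2.7000 − 2.6902) / (2.6000 − 2.6902) = 0.3073 · (0.009800)/(-0.090200) = -0.033387

-0.0334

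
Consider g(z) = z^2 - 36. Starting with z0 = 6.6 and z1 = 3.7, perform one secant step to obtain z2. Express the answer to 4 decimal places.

5.8660

g(6.6) = 7.560000, g(3.7) = -22.310000
z2 = 3.700000 − (-22.310000)·(3.700000 − 6.600000) / (-22.310000 − 7.560000) = 3.700000 − (64.699000)/(-29.870000) = 5.866019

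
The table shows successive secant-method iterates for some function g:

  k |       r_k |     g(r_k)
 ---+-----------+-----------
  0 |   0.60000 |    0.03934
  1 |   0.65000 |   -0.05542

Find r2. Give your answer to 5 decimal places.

r2 = 0.65000 − (-0.05542)·(0.65000 − 0.60000) / (-0.05542 − 0.03934)
   = 0.65000 − (-0.0027710)/(-0.0947600) = 0.6207577

0.62076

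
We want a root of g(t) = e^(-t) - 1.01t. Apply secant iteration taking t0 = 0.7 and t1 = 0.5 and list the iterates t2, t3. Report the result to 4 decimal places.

g(0.7) = -0.210415, g(0.5) = 0.101531
t2 = 0.500000 − 0.101531·(0.500000 − 0.700000) / (0.101531 − (-0.210415)) = 0.500000 − (-0.020306)/(0.311945) = 0.565095
g(0.565095) = -0.002440
t3 = 0.565095 − (-0.002440)·(0.565095 − 0.500000) / (-0.002440 − 0.101531) = 0.565095 − (-0.000159)/(-0.103971) = 0.563567

0.5651, 0.5636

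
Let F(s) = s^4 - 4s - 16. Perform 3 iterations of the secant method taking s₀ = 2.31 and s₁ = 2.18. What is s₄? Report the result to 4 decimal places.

2.2347

F(2.31) = 3.233963, F(2.18) = -2.134694
s₂ = 2.180000 − (-2.134694)·(2.180000 − 2.310000) / (-2.134694 − 3.233963) = 2.180000 − (0.277510)/(-5.368657) = 2.231691
F(2.231691) = -0.121942
s₃ = 2.231691 − (-0.121942)·(2.231691 − 2.180000) / (-0.121942 − (-2.134694)) = 2.231691 − (-0.006303)/(2.012752) = 2.234822
F(2.234822) = 0.005056
s₄ = 2.234822 − 0.005056·(2.234822 − 2.231691) / (0.005056 − (-0.121942)) = 2.234822 − (0.000016)/(0.126999) = 2.234698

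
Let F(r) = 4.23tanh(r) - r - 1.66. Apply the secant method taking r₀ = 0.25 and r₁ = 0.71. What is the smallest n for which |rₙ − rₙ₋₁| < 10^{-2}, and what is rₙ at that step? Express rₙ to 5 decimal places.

n = 4, rₙ = 0.59425

F(0.25) = -0.8739941, F(0.71) = 0.2131630
r₂ = 0.7100000 − 0.2131630·(0.4600000)/(1.0871571) = 0.6198061;  |Δ| = 0.0901939
F(0.6198061) = 0.0508942
r₃ = 0.6198061 − 0.0508942·(-0.0901939)/(-0.1622688) = 0.5915175;  |Δ| = 0.0282886
F(0.5915175) = -0.0054462
r₄ = 0.5915175 − (-0.0054462)·(-0.0282886)/(-0.0563405) = 0.5942520;  |Δ| = 0.0027345
|r₄ − r₃| = 0.0027345 < 10^{-2}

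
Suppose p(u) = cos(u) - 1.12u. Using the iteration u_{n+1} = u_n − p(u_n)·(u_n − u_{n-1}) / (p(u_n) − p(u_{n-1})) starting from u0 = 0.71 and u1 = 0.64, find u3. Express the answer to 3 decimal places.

p(0.71) = -0.03684, p(0.64) = 0.08530
u2 = 0.64000 − 0.08530·(0.64000 − 0.71000) / (0.08530 − (-0.03684)) = 0.64000 − (-0.00597)/(0.12213) = 0.68889
p(0.68889) = 0.00040
u3 = 0.68889 − 0.00040·(0.68889 − 0.64000) / (0.00040 − 0.08530) = 0.68889 − (0.00002)/(-0.08489) = 0.68912

0.689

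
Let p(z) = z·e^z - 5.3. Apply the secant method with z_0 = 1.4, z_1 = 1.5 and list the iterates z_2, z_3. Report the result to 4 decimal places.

p(1.4) = 0.377280, p(1.5) = 1.422534
z_2 = 1.500000 − 1.422534·(1.500000 − 1.400000) / (1.422534 − 0.377280) = 1.500000 − (0.142253)/(1.045254) = 1.363905
p(1.363905) = 0.034833
z_3 = 1.363905 − 0.034833·(1.363905 − 1.500000) / (0.034833 − 1.422534) = 1.363905 − (-0.004741)/(-1.387700) = 1.360489

1.3639, 1.3605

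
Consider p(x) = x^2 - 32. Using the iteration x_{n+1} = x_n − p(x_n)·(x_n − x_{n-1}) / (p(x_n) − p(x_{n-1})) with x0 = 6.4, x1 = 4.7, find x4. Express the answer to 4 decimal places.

p(6.4) = 8.960000, p(4.7) = -9.910000
x2 = 4.700000 − (-9.910000)·(4.700000 − 6.400000) / (-9.910000 − 8.960000) = 4.700000 − (16.847000)/(-18.870000) = 5.592793
p(5.592793) = -0.720669
x3 = 5.592793 − (-0.720669)·(5.592793 − 4.700000) / (-0.720669 − (-9.910000)) = 5.592793 − (-0.643408)/(9.189331) = 5.662810
p(5.662810) = 0.067413
x4 = 5.662810 − 0.067413·(5.662810 − 5.592793) / (0.067413 − (-0.720669)) = 5.662810 − (0.004720)/(0.788082) = 5.656820

5.6568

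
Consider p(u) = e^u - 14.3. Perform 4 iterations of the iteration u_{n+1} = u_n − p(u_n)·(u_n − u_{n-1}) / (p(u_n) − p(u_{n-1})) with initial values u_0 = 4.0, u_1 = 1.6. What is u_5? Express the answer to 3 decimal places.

p(4.0) = 40.29815, p(1.6) = -9.34697
u_2 = 1.60000 − (-9.34697)·(1.60000 − 4.00000) / (-9.34697 − 40.29815) = 1.60000 − (22.43272)/(-49.64512) = 2.05186
p(2.05186) = -6.51762
u_3 = 2.05186 − (-6.51762)·(2.05186 − 1.60000) / (-6.51762 − (-9.34697)) = 2.05186 − (-2.94506)/(2.82934) = 3.09276
p(3.09276) = 7.73786
u_4 = 3.09276 − 7.73786·(3.09276 − 2.05186) / (7.73786 − (-6.51762)) = 3.09276 − (8.05435)/(14.25549) = 2.52776
p(2.52776) = -1.77455
u_5 = 2.52776 − (-1.77455)·(2.52776 − 3.09276) / (-1.77455 − 7.73786) = 2.52776 − (1.00262)/(-9.51242) = 2.63316

2.633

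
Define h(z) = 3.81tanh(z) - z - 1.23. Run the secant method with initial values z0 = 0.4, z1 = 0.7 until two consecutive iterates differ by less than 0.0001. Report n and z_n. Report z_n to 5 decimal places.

n = 5, z_n = 0.48480

h(0.4) = -0.1823945, h(0.7) = 0.3726412
z2 = 0.7000000 − 0.3726412·(0.3000000)/(0.5550357) = 0.4985853;  |Δ| = 0.2014147
h(0.4985853) = 0.0278393
z3 = 0.4985853 − 0.0278393·(-0.2014147)/(-0.3448020) = 0.4823231;  |Δ| = 0.0162622
h(0.4823231) = -0.0050539
z4 = 0.4823231 − (-0.0050539)·(-0.0162622)/(-0.0328931) = 0.4848217;  |Δ| = 0.0024986
h(0.4848217) = 0.0000472
z5 = 0.4848217 − 0.0000472·(0.0024986)/(0.0051011) = 0.4847986;  |Δ| = 0.0000231
|z5 − z4| = 0.0000231 < 0.0001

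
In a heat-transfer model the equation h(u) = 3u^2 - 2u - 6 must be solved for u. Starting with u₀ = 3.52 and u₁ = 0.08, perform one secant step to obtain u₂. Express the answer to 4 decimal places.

h(3.52) = 24.131200, h(0.08) = -6.140800
u₂ = 0.080000 − (-6.140800)·(0.080000 − 3.520000) / (-6.140800 − 24.131200) = 0.080000 − (21.124352)/(-30.272000) = 0.777818

0.7778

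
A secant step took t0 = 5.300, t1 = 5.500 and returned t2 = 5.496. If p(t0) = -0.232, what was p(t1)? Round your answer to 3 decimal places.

The secant line through (5.300, -0.232) and (5.500, p(t1)) crosses zero at t2 = 5.496.
So (5.300, -0.232), (5.500, p(t1)), (5.496, 0) are collinear:
p(t1) = -0.232 · (5.500 − 5.496) / (5.300 − 5.496) = -0.232 · (0.00400)/(-0.19600) = 0.00473

0.005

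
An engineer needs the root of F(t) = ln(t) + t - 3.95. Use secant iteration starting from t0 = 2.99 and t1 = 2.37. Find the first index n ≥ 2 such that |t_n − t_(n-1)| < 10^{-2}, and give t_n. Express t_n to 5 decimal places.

n = 3, t_n = 2.88913

F(2.99) = 0.1352734, F(2.37) = -0.7171100
t2 = 2.3700000 − (-0.7171100)·(-0.6200000)/(-0.8523834) = 2.8916059;  |Δ| = 0.5216059
F(2.8916059) = 0.0034179
t3 = 2.8916059 − 0.0034179·(0.5216059)/(0.7205280) = 2.8891316;  |Δ| = 0.0024743
|t3 − t2| = 0.0024743 < 10^{-2}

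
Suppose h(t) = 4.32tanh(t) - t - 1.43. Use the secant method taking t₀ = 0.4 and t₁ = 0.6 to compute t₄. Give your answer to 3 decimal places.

h(0.4) = -0.18862, h(0.6) = 0.29005
t₂ = 0.60000 − 0.29005·(0.60000 − 0.40000) / (0.29005 − (-0.18862)) = 0.60000 − (0.05801)/(0.47867) = 0.47881
h(0.47881) = 0.01484
t₃ = 0.47881 − 0.01484·(0.47881 − 0.60000) / (0.01484 − 0.29005) = 0.47881 − (-0.00180)/(-0.27521) = 0.47227
h(0.47227) = -0.00132
t₄ = 0.47227 − (-0.00132)·(0.47227 − 0.47881) / (-0.00132 − 0.01484) = 0.47227 − (0.00001)/(-0.01617) = 0.47281

0.473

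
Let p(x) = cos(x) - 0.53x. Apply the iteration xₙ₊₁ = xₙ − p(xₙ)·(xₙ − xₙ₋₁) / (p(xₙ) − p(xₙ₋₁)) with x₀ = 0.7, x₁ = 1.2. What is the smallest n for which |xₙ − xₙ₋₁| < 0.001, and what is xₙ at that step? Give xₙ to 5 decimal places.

p(0.7) = 0.3938422, p(1.2) = -0.2736422
x₂ = 1.2000000 − (-0.2736422)·(0.5000000)/(-0.6674844) = 0.9950198;  |Δ| = 0.2049802
p(0.9950198) = 0.0171258
x₃ = 0.9950198 − 0.0171258·(-0.2049802)/(0.2907681) = 1.0070928;  |Δ| = 0.0120731
p(1.0070928) = 0.0005612
x₄ = 1.0070928 − 0.0005612·(0.0120731)/(-0.0165647) = 1.0075018;  |Δ| = 0.0004090
|x₄ − x₃| = 0.0004090 < 0.001

n = 4, xₙ = 1.00750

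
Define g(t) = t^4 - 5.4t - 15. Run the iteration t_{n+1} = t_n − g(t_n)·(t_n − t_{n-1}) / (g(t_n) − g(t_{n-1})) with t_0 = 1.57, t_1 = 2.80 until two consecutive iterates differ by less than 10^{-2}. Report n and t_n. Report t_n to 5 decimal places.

n = 6, t_n = 2.28681

g(1.57) = -17.4022680, g(2.80) = 31.3456000
t_2 = 2.8000000 − 31.3456000·(1.2300000)/(48.7478680) = 2.0090918;  |Δ| = 0.7909082
g(2.0090918) = -9.5561679
t_3 = 2.0090918 − (-9.5561679)·(-0.7909082)/(-40.9017679) = 2.1938773;  |Δ| = 0.1847854
g(2.1938773) = -3.6810304
t_4 = 2.1938773 − (-3.6810304)·(0.1847854)/(5.8751376) = 2.3096534;  |Δ| = 0.1157762
g(2.3096534) = 0.9847500
t_5 = 2.3096534 − 0.9847500·(0.1157762)/(4.6657804) = 2.2852179;  |Δ| = 0.0244355
g(2.2852179) = -0.0685845
t_6 = 2.2852179 − (-0.0685845)·(-0.0244355)/(-1.0533345) = 2.2868090;  |Δ| = 0.0015910
|t_6 − t_5| = 0.0015910 < 10^{-2}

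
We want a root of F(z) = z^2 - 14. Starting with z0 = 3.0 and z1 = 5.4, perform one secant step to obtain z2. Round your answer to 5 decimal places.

F(3.0) = -5.0000000, F(5.4) = 15.1600000
z2 = 5.4000000 − 15.1600000·(5.4000000 − 3.0000000) / (15.1600000 − (-5.0000000)) = 5.4000000 − (36.3840000)/(20.1600000) = 3.5952381

3.59524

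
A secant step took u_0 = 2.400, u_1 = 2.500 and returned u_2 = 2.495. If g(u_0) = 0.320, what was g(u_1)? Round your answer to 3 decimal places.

The secant line through (2.400, 0.320) and (2.500, g(u_1)) crosses zero at u_2 = 2.495.
So (2.400, 0.320), (2.500, g(u_1)), (2.495, 0) are collinear:
g(u_1) = 0.320 · (2.500 − 2.495) / (2.400 − 2.495) = 0.320 · (0.00500)/(-0.09500) = -0.01684

-0.017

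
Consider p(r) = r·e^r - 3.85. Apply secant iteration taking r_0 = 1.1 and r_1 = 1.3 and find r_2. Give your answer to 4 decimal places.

1.1744

p(1.1) = -0.545417, p(1.3) = 0.920086
r_2 = 1.300000 − 0.920086·(1.300000 − 1.100000) / (0.920086 − (-0.545417)) = 1.300000 − (0.184017)/(1.465503) = 1.174434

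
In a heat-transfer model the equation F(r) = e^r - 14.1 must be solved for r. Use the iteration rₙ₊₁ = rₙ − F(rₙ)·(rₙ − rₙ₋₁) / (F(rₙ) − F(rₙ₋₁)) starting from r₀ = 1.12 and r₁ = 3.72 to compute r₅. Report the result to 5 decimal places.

2.61289

F(1.12) = -11.0351458, F(3.72) = 27.1643941
r₂ = 3.7200000 − 27.1643941·(3.7200000 − 1.1200000) / (27.1643941 − (-11.0351458)) = 3.7200000 − (70.6274247)/(38.1995399) = 1.8710923
F(1.8710923) = -7.6046128
r₃ = 1.8710923 − (-7.6046128)·(1.8710923 − 3.7200000) / (-7.6046128 − 27.1643941) = 1.8710923 − (14.0602273)/(-34.7690069) = 2.2754819
F(2.2754819) = -4.3673916
r₄ = 2.2754819 − (-4.3673916)·(2.2754819 − 1.8710923) / (-4.3673916 − (-7.6046128)) = 2.2754819 − (-1.7661281)/(3.2372212) = 2.8210511
F(2.8210511) = 2.6944941
r₅ = 2.8210511 − 2.6944941·(2.8210511 − 2.2754819) / (2.6944941 − (-4.3673916)) = 2.8210511 − (1.4700329)/(7.0618857) = 2.6128867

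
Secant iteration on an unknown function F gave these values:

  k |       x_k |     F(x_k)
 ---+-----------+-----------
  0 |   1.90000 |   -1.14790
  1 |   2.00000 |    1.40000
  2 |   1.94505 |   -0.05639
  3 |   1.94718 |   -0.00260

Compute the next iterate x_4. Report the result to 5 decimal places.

1.94728

x_4 = 1.94718 − (-0.00260)·(1.94718 − 1.94505) / (-0.00260 − (-0.05639))
   = 1.94718 − (-0.0000055)/(0.0537900) = 1.9472830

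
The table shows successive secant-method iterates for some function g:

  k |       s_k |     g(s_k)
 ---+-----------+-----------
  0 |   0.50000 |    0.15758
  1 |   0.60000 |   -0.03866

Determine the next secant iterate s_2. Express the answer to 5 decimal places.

0.58030

s_2 = 0.60000 − (-0.03866)·(0.60000 − 0.50000) / (-0.03866 − 0.15758)
   = 0.60000 − (-0.0038660)/(-0.1962400) = 0.5802996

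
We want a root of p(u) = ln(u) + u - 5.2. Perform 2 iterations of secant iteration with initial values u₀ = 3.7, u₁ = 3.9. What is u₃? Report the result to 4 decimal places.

3.8515

p(3.7) = -0.191667, p(3.9) = 0.060977
u₂ = 3.900000 − 0.060977·(3.900000 − 3.700000) / (0.060977 − (-0.191667)) = 3.900000 − (0.012195)/(0.252644) = 3.851729
p(3.851729) = 0.000251
u₃ = 3.851729 − 0.000251·(3.851729 − 3.900000) / (0.000251 − 0.060977) = 3.851729 − (-0.000012)/(-0.060725) = 3.851529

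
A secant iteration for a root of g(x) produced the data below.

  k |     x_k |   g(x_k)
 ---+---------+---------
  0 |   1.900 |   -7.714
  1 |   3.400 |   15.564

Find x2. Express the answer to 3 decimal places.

2.397

x2 = 3.400 − 15.564·(3.400 − 1.900) / (15.564 − (-7.714))
   = 3.400 − (23.34600)/(23.27800) = 2.39708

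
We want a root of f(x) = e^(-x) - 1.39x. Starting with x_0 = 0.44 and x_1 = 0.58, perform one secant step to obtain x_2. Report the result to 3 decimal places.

0.456

f(0.44) = 0.03244, f(0.58) = -0.24630
x_2 = 0.58000 − (-0.24630)·(0.58000 − 0.44000) / (-0.24630 − 0.03244) = 0.58000 − (-0.03448)/(-0.27874) = 0.45629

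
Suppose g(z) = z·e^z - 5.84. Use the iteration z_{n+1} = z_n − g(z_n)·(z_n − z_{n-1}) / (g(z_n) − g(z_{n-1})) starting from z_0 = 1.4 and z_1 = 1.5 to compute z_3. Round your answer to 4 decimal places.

g(1.4) = -0.162720, g(1.5) = 0.882534
z_2 = 1.500000 − 0.882534·(1.500000 − 1.400000) / (0.882534 − (-0.162720)) = 1.500000 − (0.088253)/(1.045254) = 1.415568
g(1.415568) = -0.009528
z_3 = 1.415568 − (-0.009528)·(1.415568 − 1.500000) / (-0.009528 − 0.882534) = 1.415568 − (0.000804)/(-0.892061) = 1.416469

1.4165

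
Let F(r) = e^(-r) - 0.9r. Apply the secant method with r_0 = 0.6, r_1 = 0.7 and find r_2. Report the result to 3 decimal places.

0.606

F(0.6) = 0.00881, F(0.7) = -0.13341
r_2 = 0.70000 − (-0.13341)·(0.70000 − 0.60000) / (-0.13341 − 0.00881) = 0.70000 − (-0.01334)/(-0.14223) = 0.60620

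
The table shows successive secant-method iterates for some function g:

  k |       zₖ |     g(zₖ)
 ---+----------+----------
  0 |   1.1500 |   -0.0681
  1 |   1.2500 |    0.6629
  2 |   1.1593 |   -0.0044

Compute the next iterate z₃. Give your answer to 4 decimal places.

z₃ = 1.1593 − (-0.0044)·(1.1593 − 1.2500) / (-0.0044 − 0.6629)
   = 1.1593 − (0.000399)/(-0.667300) = 1.159898

1.1599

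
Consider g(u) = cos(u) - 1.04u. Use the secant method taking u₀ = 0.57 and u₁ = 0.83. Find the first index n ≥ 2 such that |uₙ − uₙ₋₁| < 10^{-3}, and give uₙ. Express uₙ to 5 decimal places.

n = 4, uₙ = 0.72177

g(0.57) = 0.2491010, g(0.83) = -0.1883242
u₂ = 0.8300000 − (-0.1883242)·(0.2600000)/(-0.4374252) = 0.7180625;  |Δ| = 0.1119375
g(0.7180625) = 0.0062969
u₃ = 0.7180625 − 0.0062969·(-0.1119375)/(0.1946212) = 0.7216842;  |Δ| = 0.0036217
g(0.7216842) = 0.0001426
u₄ = 0.7216842 − 0.0001426·(0.0036217)/(-0.0061544) = 0.7217681;  |Δ| = 0.0000839
|u₄ − u₃| = 0.0000839 < 10^{-3}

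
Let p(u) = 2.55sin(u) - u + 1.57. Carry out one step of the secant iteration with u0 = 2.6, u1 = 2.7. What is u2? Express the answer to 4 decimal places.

p(2.6) = 0.284528, p(2.7) = -0.040181
u2 = 2.700000 − (-0.040181)·(2.700000 − 2.600000) / (-0.040181 − 0.284528) = 2.700000 − (-0.004018)/(-0.324710) = 2.687625

2.6876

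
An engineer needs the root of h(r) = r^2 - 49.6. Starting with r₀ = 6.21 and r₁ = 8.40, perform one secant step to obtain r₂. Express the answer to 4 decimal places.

6.9654

h(6.21) = -11.035900, h(8.40) = 20.960000
r₂ = 8.400000 − 20.960000·(8.400000 − 6.210000) / (20.960000 − (-11.035900)) = 8.400000 − (45.902400)/(31.995900) = 6.965366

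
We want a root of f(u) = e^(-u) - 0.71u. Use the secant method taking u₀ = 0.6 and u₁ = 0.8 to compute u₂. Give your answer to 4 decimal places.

f(0.6) = 0.122812, f(0.8) = -0.118671
u₂ = 0.800000 − (-0.118671)·(0.800000 − 0.600000) / (-0.118671 − 0.122812) = 0.800000 − (-0.023734)/(-0.241483) = 0.701715

0.7017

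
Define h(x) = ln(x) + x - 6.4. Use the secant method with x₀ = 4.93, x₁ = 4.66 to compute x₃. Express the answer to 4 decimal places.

4.8260

h(4.93) = 0.125339, h(4.66) = -0.200985
x₂ = 4.660000 − (-0.200985)·(4.660000 − 4.930000) / (-0.200985 − 0.125339) = 4.660000 − (0.054266)/(-0.326324) = 4.826295
h(4.826295) = 0.000374
x₃ = 4.826295 − 0.000374·(4.826295 − 4.660000) / (0.000374 − (-0.200985)) = 4.826295 − (0.000062)/(0.201358) = 4.825986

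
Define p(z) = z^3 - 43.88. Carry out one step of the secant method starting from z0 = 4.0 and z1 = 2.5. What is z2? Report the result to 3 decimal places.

3.376

p(4.0) = 20.12000, p(2.5) = -28.25500
z2 = 2.50000 − (-28.25500)·(2.50000 − 4.00000) / (-28.25500 − 20.12000) = 2.50000 − (42.38250)/(-48.37500) = 3.37612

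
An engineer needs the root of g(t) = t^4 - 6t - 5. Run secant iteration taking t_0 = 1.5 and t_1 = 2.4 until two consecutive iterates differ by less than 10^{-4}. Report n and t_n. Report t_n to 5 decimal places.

g(1.5) = -8.9375000, g(2.4) = 13.7776000
t_2 = 2.4000000 − 13.7776000·(0.9000000)/(22.7151000) = 1.8541147;  |Δ| = 0.5458853
g(1.8541147) = -4.3066235
t_3 = 1.8541147 − (-4.3066235)·(-0.5458853)/(-18.0842235) = 1.9841132;  |Δ| = 0.1299985
g(1.9841132) = -1.4070314
t_4 = 1.9841132 − (-1.4070314)·(0.1299985)/(2.8995921) = 2.0471952;  |Δ| = 0.0630820
g(2.0471952) = 0.2813780
t_5 = 2.0471952 − 0.2813780·(0.0630820)/(1.6884094) = 2.0366824;  |Δ| = 0.0105128
g(2.0366824) = -0.0135665
t_6 = 2.0366824 − (-0.0135665)·(-0.0105128)/(-0.2949445) = 2.0371660;  |Δ| = 0.0004836
g(2.0371660) = -0.0001211
t_7 = 2.0371660 − (-0.0001211)·(0.0004836)/(0.0134454) = 2.0371703;  |Δ| = 0.0000044
|t_7 − t_6| = 0.0000044 < 10^{-4}

n = 7, t_n = 2.03717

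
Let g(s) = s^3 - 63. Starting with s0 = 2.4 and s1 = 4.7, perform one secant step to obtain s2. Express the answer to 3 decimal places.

g(2.4) = -49.17600, g(4.7) = 40.82300
s2 = 4.70000 − 40.82300·(4.70000 − 2.40000) / (40.82300 − (-49.17600)) = 4.70000 − (93.89290)/(89.99900) = 3.65673

3.657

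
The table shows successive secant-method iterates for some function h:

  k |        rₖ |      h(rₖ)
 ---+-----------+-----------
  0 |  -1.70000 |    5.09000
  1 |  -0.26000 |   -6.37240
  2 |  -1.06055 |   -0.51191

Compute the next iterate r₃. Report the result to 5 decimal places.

-1.13048

r₃ = -1.06055 − (-0.51191)·(-1.06055 − (-0.26000)) / (-0.51191 − (-6.37240))
   = -1.06055 − (0.4098096)/(5.8604900) = -1.1304775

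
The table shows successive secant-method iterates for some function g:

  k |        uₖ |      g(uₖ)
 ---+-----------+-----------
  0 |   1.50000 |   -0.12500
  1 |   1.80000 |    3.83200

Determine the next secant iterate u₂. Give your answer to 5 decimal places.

1.50948

u₂ = 1.80000 − 3.83200·(1.80000 − 1.50000) / (3.83200 − (-0.12500))
   = 1.80000 − (1.1496000)/(3.9570000) = 1.5094769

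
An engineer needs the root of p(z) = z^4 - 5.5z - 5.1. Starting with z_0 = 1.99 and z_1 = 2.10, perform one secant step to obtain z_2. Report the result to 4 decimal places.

p(1.99) = -0.362608, p(2.10) = 2.798100
z_2 = 2.100000 − 2.798100·(2.100000 − 1.990000) / (2.798100 − (-0.362608)) = 2.100000 − (0.307791)/(3.160708) = 2.002620

2.0026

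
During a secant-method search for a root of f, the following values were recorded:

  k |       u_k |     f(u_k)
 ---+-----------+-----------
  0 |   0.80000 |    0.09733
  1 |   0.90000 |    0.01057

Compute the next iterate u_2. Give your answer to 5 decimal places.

0.91218

u_2 = 0.90000 − 0.01057·(0.90000 − 0.80000) / (0.01057 − 0.09733)
   = 0.90000 − (0.0010570)/(-0.0867600) = 0.9121830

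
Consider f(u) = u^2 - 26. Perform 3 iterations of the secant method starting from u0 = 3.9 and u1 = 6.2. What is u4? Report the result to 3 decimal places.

5.099

f(3.9) = -10.79000, f(6.2) = 12.44000
u2 = 6.20000 − 12.44000·(6.20000 − 3.90000) / (12.44000 − (-10.79000)) = 6.20000 − (28.61200)/(23.23000) = 4.96832
f(4.96832) = -1.31583
u3 = 4.96832 − (-1.31583)·(4.96832 − 6.20000) / (-1.31583 − 12.44000) = 4.96832 − (1.62068)/(-13.75583) = 5.08613
f(5.08613) = -0.13123
u4 = 5.08613 − (-0.13123)·(5.08613 − 4.96832) / (-0.13123 − (-1.31583)) = 5.08613 − (-0.01546)/(1.18459) = 5.09919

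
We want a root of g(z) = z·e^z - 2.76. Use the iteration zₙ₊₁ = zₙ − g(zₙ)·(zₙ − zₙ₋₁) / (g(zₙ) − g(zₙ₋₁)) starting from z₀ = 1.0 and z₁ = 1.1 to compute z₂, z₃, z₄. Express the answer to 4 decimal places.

g(1.0) = -0.041718, g(1.1) = 0.544583
z₂ = 1.100000 − 0.544583·(1.100000 − 1.000000) / (0.544583 − (-0.041718)) = 1.100000 − (0.054458)/(0.586301) = 1.007115
g(1.007115) = -0.002827
z₃ = 1.007115 − (-0.002827)·(1.007115 − 1.100000) / (-0.002827 − 0.544583) = 1.007115 − (0.000263)/(-0.547410) = 1.007595
g(1.007595) = -0.000190
z₄ = 1.007595 − (-0.000190)·(1.007595 − 1.007115) / (-0.000190 − (-0.002827)) = 1.007595 − (0.000000)/(0.002637) = 1.007630

1.0071, 1.0076, 1.0076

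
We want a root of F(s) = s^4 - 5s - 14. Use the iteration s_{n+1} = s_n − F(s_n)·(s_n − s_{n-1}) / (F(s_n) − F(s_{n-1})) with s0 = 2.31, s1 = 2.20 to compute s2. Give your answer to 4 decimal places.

F(2.31) = 2.923963, F(2.20) = -1.574400
s2 = 2.200000 − (-1.574400)·(2.200000 − 2.310000) / (-1.574400 − 2.923963) = 2.200000 − (0.173184)/(-4.498363) = 2.238499

2.2385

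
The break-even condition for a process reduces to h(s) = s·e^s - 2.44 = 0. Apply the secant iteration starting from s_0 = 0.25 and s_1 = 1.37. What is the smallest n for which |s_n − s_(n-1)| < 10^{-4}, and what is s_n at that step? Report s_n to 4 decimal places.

h(0.25) = -2.118994, h(1.37) = 2.951430
s_2 = 1.370000 − 2.951430·(1.120000)/(5.070424) = 0.718062;  |Δ| = 0.651938
h(0.718062) = -0.967646
s_3 = 0.718062 − (-0.967646)·(-0.651938)/(-3.919076) = 0.879030;  |Δ| = 0.160968
h(0.879030) = -0.322802
s_4 = 0.879030 − (-0.322802)·(0.160968)/(0.644843) = 0.959609;  |Δ| = 0.080579
h(0.959609) = 0.065226
s_5 = 0.959609 − 0.065226·(0.080579)/(0.388029) = 0.946064;  |Δ| = 0.013545
h(0.946064) = -0.003364
s_6 = 0.946064 − (-0.003364)·(-0.013545)/(-0.068591) = 0.946728;  |Δ| = 0.000664
h(0.946728) = -0.000033
s_7 = 0.946728 − (-0.000033)·(0.000664)/(0.003332) = 0.946735;  |Δ| = 0.000007
|s_7 − s_6| = 0.000007 < 10^{-4}

n = 7, s_n = 0.9467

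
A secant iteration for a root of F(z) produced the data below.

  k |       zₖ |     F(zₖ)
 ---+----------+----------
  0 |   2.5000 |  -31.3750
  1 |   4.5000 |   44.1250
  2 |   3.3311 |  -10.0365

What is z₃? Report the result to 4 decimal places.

3.5477

z₃ = 3.3311 − (-10.0365)·(3.3311 − 4.5000) / (-10.0365 − 44.1250)
   = 3.3311 − (11.731665)/(-54.161500) = 3.547705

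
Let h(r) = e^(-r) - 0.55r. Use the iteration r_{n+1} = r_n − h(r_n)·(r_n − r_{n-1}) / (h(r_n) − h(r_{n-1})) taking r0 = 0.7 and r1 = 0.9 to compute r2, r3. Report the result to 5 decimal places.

0.81158, 0.80931

h(0.7) = 0.1115853, h(0.9) = -0.0884303
r2 = 0.9000000 − (-0.0884303)·(0.9000000 − 0.7000000) / (-0.0884303 − 0.1115853) = 0.9000000 − (-0.0176861)/(-0.2000156) = 0.8115766
h(0.8115766) = -0.0022099
r3 = 0.8115766 − (-0.0022099)·(0.8115766 − 0.9000000) / (-0.0022099 − (-0.0884303)) = 0.8115766 − (0.0001954)/(0.0862205) = 0.8093103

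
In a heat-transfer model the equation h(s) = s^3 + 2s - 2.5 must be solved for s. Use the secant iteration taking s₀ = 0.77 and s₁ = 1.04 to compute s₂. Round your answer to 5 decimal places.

h(0.77) = -0.5034670, h(1.04) = 0.7048640
s₂ = 1.0400000 − 0.7048640·(1.0400000 − 0.7700000) / (0.7048640 − (-0.5034670)) = 1.0400000 − (0.1903133)/(1.2083310) = 0.8824991

0.88250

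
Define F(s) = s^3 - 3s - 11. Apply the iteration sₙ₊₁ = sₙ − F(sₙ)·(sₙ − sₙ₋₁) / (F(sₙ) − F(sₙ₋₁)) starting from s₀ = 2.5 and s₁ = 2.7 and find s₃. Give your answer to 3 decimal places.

2.669

F(2.5) = -2.87500, F(2.7) = 0.58300
s₂ = 2.70000 − 0.58300·(2.70000 − 2.50000) / (0.58300 − (-2.87500)) = 2.70000 − (0.11660)/(3.45800) = 2.66628
F(2.66628) = -0.04410
s₃ = 2.66628 − (-0.04410)·(2.66628 − 2.70000) / (-0.04410 − 0.58300) = 2.66628 − (0.00149)/(-0.62710) = 2.66865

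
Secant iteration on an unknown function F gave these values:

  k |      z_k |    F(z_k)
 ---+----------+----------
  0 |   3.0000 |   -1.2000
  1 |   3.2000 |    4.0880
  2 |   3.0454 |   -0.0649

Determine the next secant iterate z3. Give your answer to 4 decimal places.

3.0478

z3 = 3.0454 − (-0.0649)·(3.0454 − 3.2000) / (-0.0649 − 4.0880)
   = 3.0454 − (0.010034)/(-4.152900) = 3.047816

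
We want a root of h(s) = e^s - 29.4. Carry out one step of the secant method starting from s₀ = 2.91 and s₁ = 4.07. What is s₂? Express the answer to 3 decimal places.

h(2.91) = -11.04320, h(4.07) = 29.15696
s₂ = 4.07000 − 29.15696·(4.07000 − 2.91000) / (29.15696 − (-11.04320)) = 4.07000 − (33.82208)/(40.20016) = 3.22866

3.229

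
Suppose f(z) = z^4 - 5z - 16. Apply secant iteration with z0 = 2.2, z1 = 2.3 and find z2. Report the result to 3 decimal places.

2.288

f(2.2) = -3.57440, f(2.3) = 0.48410
z2 = 2.30000 − 0.48410·(2.30000 − 2.20000) / (0.48410 − (-3.57440)) = 2.30000 − (0.04841)/(4.05850) = 2.28807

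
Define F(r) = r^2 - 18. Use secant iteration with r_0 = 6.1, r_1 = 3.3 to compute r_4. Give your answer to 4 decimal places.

F(6.1) = 19.210000, F(3.3) = -7.110000
r_2 = 3.300000 − (-7.110000)·(3.300000 − 6.100000) / (-7.110000 − 19.210000) = 3.300000 − (19.908000)/(-26.320000) = 4.056383
F(4.056383) = -1.545757
r_3 = 4.056383 − (-1.545757)·(4.056383 − 3.300000) / (-1.545757 − (-7.110000)) = 4.056383 − (-1.169184)/(5.564243) = 4.266508
F(4.266508) = 0.203087
r_4 = 4.266508 − 0.203087·(4.266508 − 4.056383) / (0.203087 − (-1.545757)) = 4.266508 − (0.042674)/(1.748844) = 4.242107

4.2421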